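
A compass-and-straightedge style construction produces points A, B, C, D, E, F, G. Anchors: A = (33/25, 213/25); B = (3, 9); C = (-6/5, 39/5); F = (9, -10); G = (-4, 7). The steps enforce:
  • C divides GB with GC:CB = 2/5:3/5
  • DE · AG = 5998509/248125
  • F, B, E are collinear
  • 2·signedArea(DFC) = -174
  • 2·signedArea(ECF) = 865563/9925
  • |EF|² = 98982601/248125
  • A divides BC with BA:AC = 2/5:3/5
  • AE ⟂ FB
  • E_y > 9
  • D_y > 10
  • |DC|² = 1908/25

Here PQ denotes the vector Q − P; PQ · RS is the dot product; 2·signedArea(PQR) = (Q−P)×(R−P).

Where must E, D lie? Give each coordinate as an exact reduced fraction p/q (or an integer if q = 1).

1. E_x = 29631/9925  [F, B, E are collinear ∩ AE ⟂ FB]
2. E_y = 89781/9925  [F, B, E are collinear ∩ AE ⟂ FB]
   → E = (29631/9925, 89781/9925)
3. D_x = 36/5  [2·signedArea(DFC) = -174 ∩ DE · AG = 5998509/248125]
4. D_y = 51/5  [2·signedArea(DFC) = -174 ∩ DE · AG = 5998509/248125]
   → D = (36/5, 51/5)

D = (36/5, 51/5)
E = (29631/9925, 89781/9925)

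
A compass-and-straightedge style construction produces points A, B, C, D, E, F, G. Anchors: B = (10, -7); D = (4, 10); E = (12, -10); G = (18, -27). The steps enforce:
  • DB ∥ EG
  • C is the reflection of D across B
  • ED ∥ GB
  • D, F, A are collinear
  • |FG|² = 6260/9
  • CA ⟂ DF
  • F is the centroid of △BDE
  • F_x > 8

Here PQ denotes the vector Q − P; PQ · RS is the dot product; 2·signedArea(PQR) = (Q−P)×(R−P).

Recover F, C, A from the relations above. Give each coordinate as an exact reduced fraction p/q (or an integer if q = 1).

A = (26224/1565, -37112/1565)
C = (16, -24)
F = (26/3, -7/3)

1. F_x = 26/3  [F is the centroid of △BDE]
2. F_y = -7/3  [F is the centroid of △BDE]
   → F = (26/3, -7/3)
3. C_x = 16  [C is the reflection of D across B]
4. C_y = -24  [C is the reflection of D across B]
   → C = (16, -24)
5. A_x = 26224/1565  [D, F, A are collinear ∩ CA ⟂ DF]
6. A_y = -37112/1565  [D, F, A are collinear ∩ CA ⟂ DF]
   → A = (26224/1565, -37112/1565)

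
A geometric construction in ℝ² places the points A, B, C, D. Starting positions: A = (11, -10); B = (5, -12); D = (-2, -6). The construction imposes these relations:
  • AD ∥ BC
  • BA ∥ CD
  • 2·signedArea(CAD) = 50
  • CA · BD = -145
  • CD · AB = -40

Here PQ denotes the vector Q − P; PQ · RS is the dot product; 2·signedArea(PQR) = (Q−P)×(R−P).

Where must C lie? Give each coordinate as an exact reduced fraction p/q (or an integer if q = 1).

1. C_x = -8  [BA ∥ CD ∩ AD ∥ BC]
2. C_y = -8  [BA ∥ CD ∩ AD ∥ BC]
   → C = (-8, -8)

C = (-8, -8)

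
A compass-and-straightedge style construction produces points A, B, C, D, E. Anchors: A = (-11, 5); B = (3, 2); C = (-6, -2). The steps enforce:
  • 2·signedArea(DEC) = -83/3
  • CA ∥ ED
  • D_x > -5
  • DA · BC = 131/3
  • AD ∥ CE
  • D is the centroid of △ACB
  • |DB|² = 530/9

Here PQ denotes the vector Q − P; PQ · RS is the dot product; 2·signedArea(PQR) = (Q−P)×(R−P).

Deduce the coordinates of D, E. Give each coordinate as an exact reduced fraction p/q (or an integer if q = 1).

D = (-14/3, 5/3)
E = (1/3, -16/3)

1. D_x = -14/3  [D is the centroid of △ACB]
2. D_y = 5/3  [D is the centroid of △ACB]
   → D = (-14/3, 5/3)
3. E_x = 1/3  [CA ∥ ED ∩ AD ∥ CE]
4. E_y = -16/3  [CA ∥ ED ∩ AD ∥ CE]
   → E = (1/3, -16/3)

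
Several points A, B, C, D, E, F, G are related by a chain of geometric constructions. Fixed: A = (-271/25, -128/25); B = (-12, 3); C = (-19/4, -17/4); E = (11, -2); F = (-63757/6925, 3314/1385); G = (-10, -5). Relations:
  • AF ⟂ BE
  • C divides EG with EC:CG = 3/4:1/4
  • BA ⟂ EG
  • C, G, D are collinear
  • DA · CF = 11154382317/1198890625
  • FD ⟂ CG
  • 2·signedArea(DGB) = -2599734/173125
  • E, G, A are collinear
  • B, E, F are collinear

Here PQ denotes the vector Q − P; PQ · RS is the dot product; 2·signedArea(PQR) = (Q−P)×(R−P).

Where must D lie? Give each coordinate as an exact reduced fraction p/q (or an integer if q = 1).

1. D_x = -1417489/173125  [C, G, D are collinear ∩ FD ⟂ CG]
2. D_y = -820802/173125  [C, G, D are collinear ∩ FD ⟂ CG]
   → D = (-1417489/173125, -820802/173125)

D = (-1417489/173125, -820802/173125)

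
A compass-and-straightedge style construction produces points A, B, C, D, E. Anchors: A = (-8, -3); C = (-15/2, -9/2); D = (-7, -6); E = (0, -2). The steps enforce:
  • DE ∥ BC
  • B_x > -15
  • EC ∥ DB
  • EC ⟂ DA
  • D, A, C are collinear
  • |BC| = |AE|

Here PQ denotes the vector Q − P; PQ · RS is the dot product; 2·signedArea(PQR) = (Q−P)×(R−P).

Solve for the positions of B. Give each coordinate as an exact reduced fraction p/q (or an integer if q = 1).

B = (-29/2, -17/2)

1. B_x = -29/2  [DE ∥ BC ∩ EC ∥ DB]
2. B_y = -17/2  [DE ∥ BC ∩ EC ∥ DB]
   → B = (-29/2, -17/2)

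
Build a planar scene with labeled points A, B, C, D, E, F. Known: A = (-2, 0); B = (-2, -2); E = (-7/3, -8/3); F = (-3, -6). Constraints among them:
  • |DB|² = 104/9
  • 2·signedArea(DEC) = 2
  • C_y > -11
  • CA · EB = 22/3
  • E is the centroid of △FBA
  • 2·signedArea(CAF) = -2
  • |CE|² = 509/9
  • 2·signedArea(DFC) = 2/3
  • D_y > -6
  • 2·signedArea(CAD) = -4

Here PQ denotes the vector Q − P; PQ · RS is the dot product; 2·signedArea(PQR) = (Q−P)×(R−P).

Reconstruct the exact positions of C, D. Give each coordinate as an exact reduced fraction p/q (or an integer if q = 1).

1. C_x = -4  [2·signedArea(CAF) = -2 ∩ CA · EB = 22/3]
2. C_y = -10  [2·signedArea(CAF) = -2 ∩ CA · EB = 22/3]
   → C = (-4, -10)
3. D_x = -8/3  [2·signedArea(DEC) = 2 ∩ 2·signedArea(DFC) = 2/3]
4. D_y = -16/3  [2·signedArea(DEC) = 2 ∩ 2·signedArea(DFC) = 2/3]
   → D = (-8/3, -16/3)

C = (-4, -10)
D = (-8/3, -16/3)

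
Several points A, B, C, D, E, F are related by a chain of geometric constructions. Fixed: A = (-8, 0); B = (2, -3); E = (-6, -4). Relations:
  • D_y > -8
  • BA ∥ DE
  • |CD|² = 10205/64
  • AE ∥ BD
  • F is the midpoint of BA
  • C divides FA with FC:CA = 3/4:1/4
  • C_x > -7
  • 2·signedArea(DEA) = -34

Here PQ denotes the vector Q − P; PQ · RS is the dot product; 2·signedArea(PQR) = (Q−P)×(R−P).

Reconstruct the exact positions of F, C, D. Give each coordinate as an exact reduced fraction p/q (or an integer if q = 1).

1. F_x = -3  [F is the midpoint of BA]
2. F_y = -3/2  [F is the midpoint of BA]
   → F = (-3, -3/2)
3. C_x = -27/4  [C divides FA with FC:CA = 3/4:1/4]
4. C_y = -3/8  [C divides FA with FC:CA = 3/4:1/4]
   → C = (-27/4, -3/8)
5. D_x = 4  [BA ∥ DE ∩ AE ∥ BD]
6. D_y = -7  [BA ∥ DE ∩ AE ∥ BD]
   → D = (4, -7)

C = (-27/4, -3/8)
D = (4, -7)
F = (-3, -3/2)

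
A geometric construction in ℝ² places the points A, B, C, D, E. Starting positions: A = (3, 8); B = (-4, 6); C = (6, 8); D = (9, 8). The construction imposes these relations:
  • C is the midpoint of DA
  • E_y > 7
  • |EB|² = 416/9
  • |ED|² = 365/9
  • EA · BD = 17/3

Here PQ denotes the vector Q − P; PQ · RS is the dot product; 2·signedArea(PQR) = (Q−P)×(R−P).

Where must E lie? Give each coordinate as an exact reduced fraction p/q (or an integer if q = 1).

1. E_x = 8/3  [line -13·x + -2·y + 148/3 = 0 ∩ |EB|² = 416/9]
2. E_y = 22/3  [line -13·x + -2·y + 148/3 = 0 ∩ |EB|² = 416/9]
   → E = (8/3, 22/3)

E = (8/3, 22/3)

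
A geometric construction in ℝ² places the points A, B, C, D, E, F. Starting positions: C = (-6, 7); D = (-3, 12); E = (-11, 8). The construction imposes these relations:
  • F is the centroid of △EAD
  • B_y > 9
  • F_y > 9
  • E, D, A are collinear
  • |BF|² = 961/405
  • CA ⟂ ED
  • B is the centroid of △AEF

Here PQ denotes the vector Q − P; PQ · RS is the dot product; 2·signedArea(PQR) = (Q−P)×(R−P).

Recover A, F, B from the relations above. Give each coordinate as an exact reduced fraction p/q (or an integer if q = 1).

1. A_x = -37/5  [E, D, A are collinear ∩ CA ⟂ ED]
2. A_y = 49/5  [E, D, A are collinear ∩ CA ⟂ ED]
   → A = (-37/5, 49/5)
3. F_x = -107/15  [F is the centroid of △EAD]
4. F_y = 149/15  [F is the centroid of △EAD]
   → F = (-107/15, 149/15)
5. B_x = -383/45  [B is the centroid of △AEF]
6. B_y = 416/45  [B is the centroid of △AEF]
   → B = (-383/45, 416/45)

A = (-37/5, 49/5)
B = (-383/45, 416/45)
F = (-107/15, 149/15)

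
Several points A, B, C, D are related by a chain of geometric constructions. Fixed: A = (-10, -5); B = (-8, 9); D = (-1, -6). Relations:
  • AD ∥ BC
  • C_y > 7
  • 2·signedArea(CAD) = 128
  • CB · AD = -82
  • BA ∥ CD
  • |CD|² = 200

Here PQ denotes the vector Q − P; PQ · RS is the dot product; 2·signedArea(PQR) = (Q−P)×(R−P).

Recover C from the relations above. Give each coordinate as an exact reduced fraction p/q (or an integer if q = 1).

1. C_x = 1  [BA ∥ CD ∩ AD ∥ BC]
2. C_y = 8  [BA ∥ CD ∩ AD ∥ BC]
   → C = (1, 8)

C = (1, 8)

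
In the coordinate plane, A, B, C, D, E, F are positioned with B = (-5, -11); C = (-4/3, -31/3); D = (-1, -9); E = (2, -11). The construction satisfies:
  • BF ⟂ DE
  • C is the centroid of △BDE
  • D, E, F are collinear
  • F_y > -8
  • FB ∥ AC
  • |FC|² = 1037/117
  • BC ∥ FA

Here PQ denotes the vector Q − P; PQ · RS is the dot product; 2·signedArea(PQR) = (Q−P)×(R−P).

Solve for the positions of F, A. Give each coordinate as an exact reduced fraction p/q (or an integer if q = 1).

1. F_x = -37/13  [D, E, F are collinear ∩ BF ⟂ DE]
2. F_y = -101/13  [D, E, F are collinear ∩ BF ⟂ DE]
   → F = (-37/13, -101/13)
3. A_x = 32/39  [FB ∥ AC ∩ BC ∥ FA]
4. A_y = -277/39  [FB ∥ AC ∩ BC ∥ FA]
   → A = (32/39, -277/39)

A = (32/39, -277/39)
F = (-37/13, -101/13)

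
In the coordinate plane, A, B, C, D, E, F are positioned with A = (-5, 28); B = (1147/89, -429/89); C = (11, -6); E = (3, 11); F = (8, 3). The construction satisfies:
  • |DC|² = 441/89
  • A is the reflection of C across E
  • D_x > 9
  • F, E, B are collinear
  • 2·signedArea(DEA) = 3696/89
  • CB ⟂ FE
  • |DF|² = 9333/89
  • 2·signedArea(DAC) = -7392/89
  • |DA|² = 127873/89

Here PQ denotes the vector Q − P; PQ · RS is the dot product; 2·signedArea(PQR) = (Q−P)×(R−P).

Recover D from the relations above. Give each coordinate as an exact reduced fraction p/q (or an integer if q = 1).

1. D_x = 811/89  [line -17·x + -8·y + 8675/89 = 0 ∩ |DF|² = 9333/89]
2. D_y = -639/89  [line -17·x + -8·y + 8675/89 = 0 ∩ |DF|² = 9333/89]
   → D = (811/89, -639/89)

D = (811/89, -639/89)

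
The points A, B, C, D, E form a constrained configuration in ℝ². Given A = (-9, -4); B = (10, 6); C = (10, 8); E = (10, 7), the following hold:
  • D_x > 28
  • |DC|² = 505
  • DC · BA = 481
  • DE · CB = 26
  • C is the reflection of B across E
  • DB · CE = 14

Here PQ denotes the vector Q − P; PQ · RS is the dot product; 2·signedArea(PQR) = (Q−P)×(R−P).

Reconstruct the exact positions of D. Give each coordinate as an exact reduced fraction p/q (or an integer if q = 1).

1. D_x = 29  [DE · CB = 26 ∩ DC · BA = 481]
2. D_y = 20  [DE · CB = 26 ∩ DC · BA = 481]
   → D = (29, 20)

D = (29, 20)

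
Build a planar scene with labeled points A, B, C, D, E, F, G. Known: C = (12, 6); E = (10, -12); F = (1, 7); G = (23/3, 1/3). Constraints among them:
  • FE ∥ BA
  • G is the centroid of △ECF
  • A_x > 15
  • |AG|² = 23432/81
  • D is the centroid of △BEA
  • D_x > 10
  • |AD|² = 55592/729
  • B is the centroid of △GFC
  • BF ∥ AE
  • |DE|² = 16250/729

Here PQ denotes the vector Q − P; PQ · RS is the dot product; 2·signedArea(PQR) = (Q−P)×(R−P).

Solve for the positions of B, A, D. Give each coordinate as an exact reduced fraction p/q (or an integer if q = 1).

A = (143/9, -131/9)
B = (62/9, 40/9)
D = (295/27, -199/27)

1. B_x = 62/9  [B is the centroid of △GFC]
2. B_y = 40/9  [B is the centroid of △GFC]
   → B = (62/9, 40/9)
3. A_x = 143/9  [BF ∥ AE ∩ FE ∥ BA]
4. A_y = -131/9  [BF ∥ AE ∩ FE ∥ BA]
   → A = (143/9, -131/9)
5. D_x = 295/27  [D is the centroid of △BEA]
6. D_y = -199/27  [D is the centroid of △BEA]
   → D = (295/27, -199/27)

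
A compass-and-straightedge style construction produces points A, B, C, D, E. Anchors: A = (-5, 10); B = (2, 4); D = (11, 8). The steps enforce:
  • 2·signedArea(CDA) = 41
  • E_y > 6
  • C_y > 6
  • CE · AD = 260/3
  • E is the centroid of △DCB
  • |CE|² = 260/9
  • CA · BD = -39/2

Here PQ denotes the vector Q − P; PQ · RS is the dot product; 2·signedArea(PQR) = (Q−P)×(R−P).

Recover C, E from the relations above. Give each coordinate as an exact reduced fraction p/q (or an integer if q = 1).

C = (-3/2, 7)
E = (23/6, 19/3)

1. C_x = -3/2  [2·signedArea(CDA) = 41 ∩ CA · BD = -39/2]
2. C_y = 7  [2·signedArea(CDA) = 41 ∩ CA · BD = -39/2]
   → C = (-3/2, 7)
3. E_x = 23/6  [E is the centroid of △DCB]
4. E_y = 19/3  [E is the centroid of △DCB]
   → E = (23/6, 19/3)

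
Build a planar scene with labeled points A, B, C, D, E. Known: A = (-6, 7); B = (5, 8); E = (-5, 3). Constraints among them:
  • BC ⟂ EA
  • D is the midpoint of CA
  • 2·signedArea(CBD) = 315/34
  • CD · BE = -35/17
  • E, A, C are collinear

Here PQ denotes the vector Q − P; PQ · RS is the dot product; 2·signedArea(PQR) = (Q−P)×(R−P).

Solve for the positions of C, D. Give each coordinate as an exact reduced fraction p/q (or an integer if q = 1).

1. C_x = -95/17  [E, A, C are collinear ∩ BC ⟂ EA]
2. C_y = 91/17  [E, A, C are collinear ∩ BC ⟂ EA]
   → C = (-95/17, 91/17)
3. D_x = -197/34  [D is the midpoint of CA]
4. D_y = 105/17  [D is the midpoint of CA]
   → D = (-197/34, 105/17)

C = (-95/17, 91/17)
D = (-197/34, 105/17)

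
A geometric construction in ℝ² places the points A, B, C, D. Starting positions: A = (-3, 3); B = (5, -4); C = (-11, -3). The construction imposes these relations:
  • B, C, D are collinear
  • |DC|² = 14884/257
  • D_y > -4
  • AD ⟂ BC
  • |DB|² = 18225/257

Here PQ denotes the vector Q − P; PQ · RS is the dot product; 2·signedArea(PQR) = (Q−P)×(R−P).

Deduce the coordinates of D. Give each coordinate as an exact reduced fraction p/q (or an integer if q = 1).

1. D_x = -875/257  [B, C, D are collinear ∩ AD ⟂ BC]
2. D_y = -893/257  [B, C, D are collinear ∩ AD ⟂ BC]
   → D = (-875/257, -893/257)

D = (-875/257, -893/257)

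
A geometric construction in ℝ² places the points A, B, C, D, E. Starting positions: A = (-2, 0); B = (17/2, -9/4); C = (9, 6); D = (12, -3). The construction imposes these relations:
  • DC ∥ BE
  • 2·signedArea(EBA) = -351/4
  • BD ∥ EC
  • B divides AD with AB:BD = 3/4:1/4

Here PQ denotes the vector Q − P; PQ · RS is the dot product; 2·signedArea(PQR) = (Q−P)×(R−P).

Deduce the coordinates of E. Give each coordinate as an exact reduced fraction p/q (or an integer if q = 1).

1. E_x = 11/2  [BD ∥ EC ∩ DC ∥ BE]
2. E_y = 27/4  [BD ∥ EC ∩ DC ∥ BE]
   → E = (11/2, 27/4)

E = (11/2, 27/4)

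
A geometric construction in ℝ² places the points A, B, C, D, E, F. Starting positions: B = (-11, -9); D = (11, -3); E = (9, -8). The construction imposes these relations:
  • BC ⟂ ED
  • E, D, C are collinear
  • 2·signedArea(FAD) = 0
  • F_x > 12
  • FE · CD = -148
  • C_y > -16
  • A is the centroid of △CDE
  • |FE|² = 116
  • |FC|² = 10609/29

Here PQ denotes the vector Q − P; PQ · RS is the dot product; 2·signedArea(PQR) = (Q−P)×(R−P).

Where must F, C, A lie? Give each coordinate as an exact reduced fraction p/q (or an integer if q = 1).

A = (751/87, -776/87)
C = (171/29, -457/29)
F = (13, 2)

1. C_x = 171/29  [E, D, C are collinear ∩ BC ⟂ ED]
2. C_y = -457/29  [E, D, C are collinear ∩ BC ⟂ ED]
   → C = (171/29, -457/29)
3. A_x = 751/87  [A is the centroid of △CDE]
4. A_y = -776/87  [A is the centroid of △CDE]
   → A = (751/87, -776/87)
5. F_x = 13  [2·signedArea(FAD) = 0 ∩ FE · CD = -148]
6. F_y = 2  [2·signedArea(FAD) = 0 ∩ FE · CD = -148]
   → F = (13, 2)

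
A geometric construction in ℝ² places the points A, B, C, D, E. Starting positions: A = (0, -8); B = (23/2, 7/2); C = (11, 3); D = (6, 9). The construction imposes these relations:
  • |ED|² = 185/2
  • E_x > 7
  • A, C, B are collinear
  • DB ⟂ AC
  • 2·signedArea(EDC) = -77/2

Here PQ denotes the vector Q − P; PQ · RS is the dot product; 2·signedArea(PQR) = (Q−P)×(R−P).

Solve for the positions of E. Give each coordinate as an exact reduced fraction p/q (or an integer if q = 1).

1. E_x = 15/2  [line 6·x + 5·y + -85/2 = 0 ∩ |ED|² = 185/2]
2. E_y = -1/2  [line 6·x + 5·y + -85/2 = 0 ∩ |ED|² = 185/2]
   → E = (15/2, -1/2)

E = (15/2, -1/2)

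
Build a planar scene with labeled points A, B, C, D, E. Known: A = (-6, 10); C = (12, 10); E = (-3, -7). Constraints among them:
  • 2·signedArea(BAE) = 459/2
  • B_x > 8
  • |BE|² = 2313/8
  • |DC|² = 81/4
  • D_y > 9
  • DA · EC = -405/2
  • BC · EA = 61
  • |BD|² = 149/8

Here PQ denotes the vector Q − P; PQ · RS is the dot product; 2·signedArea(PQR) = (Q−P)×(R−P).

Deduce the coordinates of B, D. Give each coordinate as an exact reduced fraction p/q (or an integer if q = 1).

1. B_x = 33/4  [BC · EA = 61 ∩ 2·signedArea(BAE) = 459/2]
2. B_y = 23/4  [BC · EA = 61 ∩ 2·signedArea(BAE) = 459/2]
   → B = (33/4, 23/4)
3. D_x = 15/2  [line -15·x + -17·y + 565/2 = 0 ∩ |DC|² = 81/4]
4. D_y = 10  [line -15·x + -17·y + 565/2 = 0 ∩ |DC|² = 81/4]
   → D = (15/2, 10)

B = (33/4, 23/4)
D = (15/2, 10)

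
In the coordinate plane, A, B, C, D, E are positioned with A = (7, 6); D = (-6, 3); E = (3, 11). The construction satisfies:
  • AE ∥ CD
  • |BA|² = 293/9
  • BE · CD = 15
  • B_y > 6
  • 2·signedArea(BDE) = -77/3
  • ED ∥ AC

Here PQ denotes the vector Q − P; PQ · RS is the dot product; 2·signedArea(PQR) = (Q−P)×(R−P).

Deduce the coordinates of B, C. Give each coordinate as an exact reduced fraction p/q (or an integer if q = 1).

B = (4/3, 20/3)
C = (-2, -2)

1. C_x = -2  [AE ∥ CD ∩ ED ∥ AC]
2. C_y = -2  [AE ∥ CD ∩ ED ∥ AC]
   → C = (-2, -2)
3. B_x = 4/3  [BE · CD = 15 ∩ 2·signedArea(BDE) = -77/3]
4. B_y = 20/3  [BE · CD = 15 ∩ 2·signedArea(BDE) = -77/3]
   → B = (4/3, 20/3)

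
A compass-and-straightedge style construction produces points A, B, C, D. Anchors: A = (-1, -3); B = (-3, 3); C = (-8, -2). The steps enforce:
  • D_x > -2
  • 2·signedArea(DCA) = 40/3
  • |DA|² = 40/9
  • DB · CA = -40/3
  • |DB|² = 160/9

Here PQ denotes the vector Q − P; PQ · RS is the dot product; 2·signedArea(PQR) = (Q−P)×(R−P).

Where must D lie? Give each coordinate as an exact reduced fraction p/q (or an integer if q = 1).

D = (-5/3, -1)

1. D_x = -5/3  [DB · CA = -40/3 ∩ 2·signedArea(DCA) = 40/3]
2. D_y = -1  [DB · CA = -40/3 ∩ 2·signedArea(DCA) = 40/3]
   → D = (-5/3, -1)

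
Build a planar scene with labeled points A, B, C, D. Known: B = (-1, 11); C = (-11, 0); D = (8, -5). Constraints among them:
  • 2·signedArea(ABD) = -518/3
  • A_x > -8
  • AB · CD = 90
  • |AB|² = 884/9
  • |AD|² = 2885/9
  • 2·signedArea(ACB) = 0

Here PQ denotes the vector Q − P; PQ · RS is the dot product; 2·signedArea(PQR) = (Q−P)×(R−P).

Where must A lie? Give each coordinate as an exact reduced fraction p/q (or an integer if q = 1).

A = (-23/3, 11/3)

1. A_x = -23/3  [2·signedArea(ACB) = 0 ∩ 2·signedArea(ABD) = -518/3]
2. A_y = 11/3  [2·signedArea(ACB) = 0 ∩ 2·signedArea(ABD) = -518/3]
   → A = (-23/3, 11/3)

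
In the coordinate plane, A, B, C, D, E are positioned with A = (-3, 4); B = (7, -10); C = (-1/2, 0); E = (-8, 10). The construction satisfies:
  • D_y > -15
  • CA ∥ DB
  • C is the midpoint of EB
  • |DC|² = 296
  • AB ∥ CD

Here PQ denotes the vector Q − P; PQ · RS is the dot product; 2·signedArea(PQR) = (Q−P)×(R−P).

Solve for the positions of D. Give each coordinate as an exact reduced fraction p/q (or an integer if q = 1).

D = (19/2, -14)

1. D_x = 19/2  [CA ∥ DB ∩ AB ∥ CD]
2. D_y = -14  [CA ∥ DB ∩ AB ∥ CD]
   → D = (19/2, -14)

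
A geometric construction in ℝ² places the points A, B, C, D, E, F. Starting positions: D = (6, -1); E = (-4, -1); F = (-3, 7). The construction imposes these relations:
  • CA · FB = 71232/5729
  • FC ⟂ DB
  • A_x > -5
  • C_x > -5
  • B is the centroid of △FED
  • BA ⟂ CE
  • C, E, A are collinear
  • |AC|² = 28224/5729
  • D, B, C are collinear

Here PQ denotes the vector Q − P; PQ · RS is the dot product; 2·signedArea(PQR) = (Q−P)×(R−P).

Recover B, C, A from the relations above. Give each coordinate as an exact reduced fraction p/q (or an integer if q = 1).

1. B_x = -1/3  [B is the centroid of △FED]
2. B_y = 5/3  [B is the centroid of △FED]
   → B = (-1/3, 5/3)
3. C_x = -383/85  [D, B, C are collinear ∩ FC ⟂ DB]
4. C_y = 291/85  [D, B, C are collinear ∩ FC ⟂ DB]
   → C = (-383/85, 291/85)
5. A_x = -121847/28645  [C, E, A are collinear ∩ BA ⟂ CE]
6. A_y = 34899/28645  [C, E, A are collinear ∩ BA ⟂ CE]
   → A = (-121847/28645, 34899/28645)

A = (-121847/28645, 34899/28645)
B = (-1/3, 5/3)
C = (-383/85, 291/85)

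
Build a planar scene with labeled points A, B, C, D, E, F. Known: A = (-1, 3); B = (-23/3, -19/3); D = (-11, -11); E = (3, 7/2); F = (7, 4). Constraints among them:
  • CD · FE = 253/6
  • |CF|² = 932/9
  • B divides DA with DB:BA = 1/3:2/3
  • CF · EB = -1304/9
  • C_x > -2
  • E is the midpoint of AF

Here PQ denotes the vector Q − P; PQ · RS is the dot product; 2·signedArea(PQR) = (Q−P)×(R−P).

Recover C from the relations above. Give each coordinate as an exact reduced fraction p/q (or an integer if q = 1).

1. C_x = -5/3  [CD · FE = 253/6 ∩ CF · EB = -1304/9]
2. C_y = -4/3  [CD · FE = 253/6 ∩ CF · EB = -1304/9]
   → C = (-5/3, -4/3)

C = (-5/3, -4/3)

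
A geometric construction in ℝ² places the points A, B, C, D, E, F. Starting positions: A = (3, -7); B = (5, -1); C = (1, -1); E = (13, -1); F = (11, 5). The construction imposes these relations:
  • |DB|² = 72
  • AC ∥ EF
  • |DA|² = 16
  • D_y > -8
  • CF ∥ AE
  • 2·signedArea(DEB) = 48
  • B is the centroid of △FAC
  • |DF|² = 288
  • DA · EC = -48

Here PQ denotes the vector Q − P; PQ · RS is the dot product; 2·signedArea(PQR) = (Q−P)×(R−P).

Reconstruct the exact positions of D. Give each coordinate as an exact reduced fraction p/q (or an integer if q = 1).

1. D_x = -1  [2·signedArea(DEB) = 48 ∩ DA · EC = -48]
2. D_y = -7  [2·signedArea(DEB) = 48 ∩ DA · EC = -48]
   → D = (-1, -7)

D = (-1, -7)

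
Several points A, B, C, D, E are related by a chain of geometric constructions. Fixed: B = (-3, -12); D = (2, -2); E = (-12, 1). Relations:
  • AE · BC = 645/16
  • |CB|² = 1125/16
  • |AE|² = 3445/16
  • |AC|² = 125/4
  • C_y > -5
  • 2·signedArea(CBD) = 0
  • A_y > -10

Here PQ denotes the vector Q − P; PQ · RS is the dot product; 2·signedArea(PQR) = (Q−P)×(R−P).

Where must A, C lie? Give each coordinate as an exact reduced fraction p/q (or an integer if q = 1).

A = (-7/4, -19/2)
C = (3/4, -9/2)

1. C_x = 3/4  [line -10·x + 5·y + 30 = 0 ∩ |CB|² = 1125/16]
2. C_y = -9/2  [line -10·x + 5·y + 30 = 0 ∩ |CB|² = 1125/16]
   → C = (3/4, -9/2)
3. A_x = -7/4  [line -15/4·x + -15/2·y + -1245/16 = 0 ∩ |AC|² = 125/4]
4. A_y = -19/2  [line -15/4·x + -15/2·y + -1245/16 = 0 ∩ |AC|² = 125/4]
   → A = (-7/4, -19/2)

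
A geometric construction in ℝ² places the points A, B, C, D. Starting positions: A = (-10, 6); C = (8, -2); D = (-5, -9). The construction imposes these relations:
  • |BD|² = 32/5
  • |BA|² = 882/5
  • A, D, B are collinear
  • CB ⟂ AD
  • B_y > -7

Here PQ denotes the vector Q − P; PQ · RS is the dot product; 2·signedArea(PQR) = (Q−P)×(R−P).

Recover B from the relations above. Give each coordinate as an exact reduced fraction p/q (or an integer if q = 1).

B = (-29/5, -33/5)

1. B_x = -29/5  [A, D, B are collinear ∩ CB ⟂ AD]
2. B_y = -33/5  [A, D, B are collinear ∩ CB ⟂ AD]
   → B = (-29/5, -33/5)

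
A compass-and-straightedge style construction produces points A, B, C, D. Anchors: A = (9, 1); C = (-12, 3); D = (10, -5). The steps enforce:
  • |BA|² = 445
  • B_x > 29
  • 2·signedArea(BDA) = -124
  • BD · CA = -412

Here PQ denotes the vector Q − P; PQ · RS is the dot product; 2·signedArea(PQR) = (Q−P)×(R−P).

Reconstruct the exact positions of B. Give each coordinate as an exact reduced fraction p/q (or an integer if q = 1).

B = (30, -1)

1. B_x = 30  [2·signedArea(BDA) = -124 ∩ BD · CA = -412]
2. B_y = -1  [2·signedArea(BDA) = -124 ∩ BD · CA = -412]
   → B = (30, -1)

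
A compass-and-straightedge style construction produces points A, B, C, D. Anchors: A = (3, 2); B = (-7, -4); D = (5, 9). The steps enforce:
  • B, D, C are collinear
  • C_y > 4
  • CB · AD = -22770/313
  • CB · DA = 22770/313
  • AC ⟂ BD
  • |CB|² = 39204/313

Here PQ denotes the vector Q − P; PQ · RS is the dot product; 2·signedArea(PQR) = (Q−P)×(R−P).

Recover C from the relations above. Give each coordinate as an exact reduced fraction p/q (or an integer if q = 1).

C = (185/313, 1322/313)

1. C_x = 185/313  [B, D, C are collinear ∩ AC ⟂ BD]
2. C_y = 1322/313  [B, D, C are collinear ∩ AC ⟂ BD]
   → C = (185/313, 1322/313)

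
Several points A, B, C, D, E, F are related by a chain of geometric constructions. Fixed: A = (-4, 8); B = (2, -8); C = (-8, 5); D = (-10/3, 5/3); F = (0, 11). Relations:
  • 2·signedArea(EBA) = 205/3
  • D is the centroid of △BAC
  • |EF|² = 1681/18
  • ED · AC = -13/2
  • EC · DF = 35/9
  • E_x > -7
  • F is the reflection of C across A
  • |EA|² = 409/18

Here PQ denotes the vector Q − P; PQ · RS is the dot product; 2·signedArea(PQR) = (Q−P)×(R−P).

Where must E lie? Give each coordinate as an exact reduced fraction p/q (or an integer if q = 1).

E = (-41/6, 25/6)

1. E_x = -41/6  [2·signedArea(EBA) = 205/3 ∩ EC · DF = 35/9]
2. E_y = 25/6  [2·signedArea(EBA) = 205/3 ∩ EC · DF = 35/9]
   → E = (-41/6, 25/6)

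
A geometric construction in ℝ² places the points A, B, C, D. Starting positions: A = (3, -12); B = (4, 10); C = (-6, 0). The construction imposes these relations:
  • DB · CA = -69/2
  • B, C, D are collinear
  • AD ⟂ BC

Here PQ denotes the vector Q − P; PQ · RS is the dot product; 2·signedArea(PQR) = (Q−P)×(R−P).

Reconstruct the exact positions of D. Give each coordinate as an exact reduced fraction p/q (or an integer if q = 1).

D = (-15/2, -3/2)

1. D_x = -15/2  [B, C, D are collinear ∩ AD ⟂ BC]
2. D_y = -3/2  [B, C, D are collinear ∩ AD ⟂ BC]
   → D = (-15/2, -3/2)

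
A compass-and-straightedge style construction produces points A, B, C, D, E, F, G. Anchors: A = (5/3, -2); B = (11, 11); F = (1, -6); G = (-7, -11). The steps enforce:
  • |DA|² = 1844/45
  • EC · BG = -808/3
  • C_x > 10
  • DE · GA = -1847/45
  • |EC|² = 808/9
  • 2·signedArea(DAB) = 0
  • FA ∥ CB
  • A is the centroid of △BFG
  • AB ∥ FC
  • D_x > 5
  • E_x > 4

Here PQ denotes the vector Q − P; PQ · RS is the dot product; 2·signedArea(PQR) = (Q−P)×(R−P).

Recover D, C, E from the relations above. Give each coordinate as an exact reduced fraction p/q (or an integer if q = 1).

C = (31/3, 7)
D = (27/5, 16/5)
E = (13/3, -1/3)

1. D_x = 27/5  [line -13·x + 28/3·y + 121/3 = 0 ∩ |DA|² = 1844/45]
2. D_y = 16/5  [line -13·x + 28/3·y + 121/3 = 0 ∩ |DA|² = 1844/45]
   → D = (27/5, 16/5)
3. C_x = 31/3  [FA ∥ CB ∩ AB ∥ FC]
4. C_y = 7  [FA ∥ CB ∩ AB ∥ FC]
   → C = (31/3, 7)
5. E_x = 13/3  [EC · BG = -808/3 ∩ DE · GA = -1847/45]
6. E_y = -1/3  [EC · BG = -808/3 ∩ DE · GA = -1847/45]
   → E = (13/3, -1/3)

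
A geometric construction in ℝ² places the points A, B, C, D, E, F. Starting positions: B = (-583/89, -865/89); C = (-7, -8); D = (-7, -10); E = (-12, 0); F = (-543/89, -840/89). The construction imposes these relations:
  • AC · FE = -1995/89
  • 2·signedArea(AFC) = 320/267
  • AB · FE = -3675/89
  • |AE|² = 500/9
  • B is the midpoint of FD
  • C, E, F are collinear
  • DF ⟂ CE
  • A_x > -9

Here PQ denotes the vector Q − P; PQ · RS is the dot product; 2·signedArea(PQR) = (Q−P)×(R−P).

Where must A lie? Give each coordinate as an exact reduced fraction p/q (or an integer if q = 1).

1. A_x = -26/3  [AC · FE = -1995/89 ∩ 2·signedArea(AFC) = 320/267]
2. A_y = -20/3  [AC · FE = -1995/89 ∩ 2·signedArea(AFC) = 320/267]
   → A = (-26/3, -20/3)

A = (-26/3, -20/3)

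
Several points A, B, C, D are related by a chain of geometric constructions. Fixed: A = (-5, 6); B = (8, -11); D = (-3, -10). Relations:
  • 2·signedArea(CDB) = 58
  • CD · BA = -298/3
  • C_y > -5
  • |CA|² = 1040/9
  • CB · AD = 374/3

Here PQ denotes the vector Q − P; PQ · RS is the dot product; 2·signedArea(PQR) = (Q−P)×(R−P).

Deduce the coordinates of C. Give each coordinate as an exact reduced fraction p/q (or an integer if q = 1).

1. C_x = -11/3  [2·signedArea(CDB) = 58 ∩ CB · AD = 374/3]
2. C_y = -14/3  [2·signedArea(CDB) = 58 ∩ CB · AD = 374/3]
   → C = (-11/3, -14/3)

C = (-11/3, -14/3)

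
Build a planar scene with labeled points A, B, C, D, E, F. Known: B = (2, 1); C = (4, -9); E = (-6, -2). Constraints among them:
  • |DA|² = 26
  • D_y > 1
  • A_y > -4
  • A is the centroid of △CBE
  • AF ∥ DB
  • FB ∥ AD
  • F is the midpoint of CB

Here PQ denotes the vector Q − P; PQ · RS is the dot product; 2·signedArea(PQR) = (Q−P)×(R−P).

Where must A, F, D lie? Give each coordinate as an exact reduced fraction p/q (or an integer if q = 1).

1. A_x = 0  [A is the centroid of △CBE]
2. A_y = -10/3  [A is the centroid of △CBE]
   → A = (0, -10/3)
3. F_x = 3  [F is the midpoint of CB]
4. F_y = -4  [F is the midpoint of CB]
   → F = (3, -4)
5. D_x = -1  [AF ∥ DB ∩ FB ∥ AD]
6. D_y = 5/3  [AF ∥ DB ∩ FB ∥ AD]
   → D = (-1, 5/3)

A = (0, -10/3)
D = (-1, 5/3)
F = (3, -4)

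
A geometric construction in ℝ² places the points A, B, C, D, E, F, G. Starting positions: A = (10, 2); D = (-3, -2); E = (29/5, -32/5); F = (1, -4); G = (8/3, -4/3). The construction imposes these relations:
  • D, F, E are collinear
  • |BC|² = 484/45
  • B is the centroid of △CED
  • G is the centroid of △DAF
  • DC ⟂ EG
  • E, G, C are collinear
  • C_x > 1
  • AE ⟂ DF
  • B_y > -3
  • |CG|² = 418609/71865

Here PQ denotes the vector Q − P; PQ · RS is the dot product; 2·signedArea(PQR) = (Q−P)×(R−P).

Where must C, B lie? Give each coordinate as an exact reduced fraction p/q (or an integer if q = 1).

1. C_x = 11157/7985  [E, G, C are collinear ∩ DC ⟂ EG]
2. C_y = 5744/7985  [E, G, C are collinear ∩ DC ⟂ EG]
   → C = (11157/7985, 5744/7985)
3. B_x = 6703/4791  [B is the centroid of △CED]
4. B_y = -12266/4791  [B is the centroid of △CED]
   → B = (6703/4791, -12266/4791)

B = (6703/4791, -12266/4791)
C = (11157/7985, 5744/7985)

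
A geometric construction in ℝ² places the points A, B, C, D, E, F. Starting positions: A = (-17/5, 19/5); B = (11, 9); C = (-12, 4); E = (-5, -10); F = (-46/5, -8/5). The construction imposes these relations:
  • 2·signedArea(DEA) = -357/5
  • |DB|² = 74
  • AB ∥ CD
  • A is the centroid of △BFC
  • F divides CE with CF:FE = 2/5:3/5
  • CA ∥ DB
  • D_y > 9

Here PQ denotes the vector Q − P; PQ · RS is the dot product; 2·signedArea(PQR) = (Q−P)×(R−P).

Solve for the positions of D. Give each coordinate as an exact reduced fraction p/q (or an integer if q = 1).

D = (12/5, 46/5)

1. D_x = 12/5  [CA ∥ DB ∩ AB ∥ CD]
2. D_y = 46/5  [CA ∥ DB ∩ AB ∥ CD]
   → D = (12/5, 46/5)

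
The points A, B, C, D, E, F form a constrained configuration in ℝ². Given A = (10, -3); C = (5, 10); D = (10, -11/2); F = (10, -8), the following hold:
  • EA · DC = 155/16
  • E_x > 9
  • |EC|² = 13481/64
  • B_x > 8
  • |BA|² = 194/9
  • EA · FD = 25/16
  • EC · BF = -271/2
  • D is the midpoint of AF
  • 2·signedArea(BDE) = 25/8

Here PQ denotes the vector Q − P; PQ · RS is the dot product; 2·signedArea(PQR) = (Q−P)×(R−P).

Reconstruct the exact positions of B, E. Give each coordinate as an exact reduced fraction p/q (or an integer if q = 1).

B = (25/3, 4/3)
E = (10, -29/8)

1. E_x = 10  [EA · DC = 155/16 ∩ EA · FD = 25/16]
2. E_y = -29/8  [EA · DC = 155/16 ∩ EA · FD = 25/16]
   → E = (10, -29/8)
3. B_x = 25/3  [2·signedArea(BDE) = 25/8 ∩ EC · BF = -271/2]
4. B_y = 4/3  [2·signedArea(BDE) = 25/8 ∩ EC · BF = -271/2]
   → B = (25/3, 4/3)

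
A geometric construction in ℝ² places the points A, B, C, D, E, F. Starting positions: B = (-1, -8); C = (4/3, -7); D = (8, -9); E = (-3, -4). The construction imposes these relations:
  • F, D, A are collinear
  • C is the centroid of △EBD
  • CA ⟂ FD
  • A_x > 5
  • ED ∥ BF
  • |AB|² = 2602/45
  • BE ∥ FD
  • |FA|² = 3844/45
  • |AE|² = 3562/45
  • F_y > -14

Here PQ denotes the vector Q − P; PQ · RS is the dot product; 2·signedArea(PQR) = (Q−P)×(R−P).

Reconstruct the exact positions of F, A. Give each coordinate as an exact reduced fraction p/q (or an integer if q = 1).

A = (88/15, -71/15)
F = (10, -13)

1. F_x = 10  [BE ∥ FD ∩ ED ∥ BF]
2. F_y = -13  [BE ∥ FD ∩ ED ∥ BF]
   → F = (10, -13)
3. A_x = 88/15  [F, D, A are collinear ∩ CA ⟂ FD]
4. A_y = -71/15  [F, D, A are collinear ∩ CA ⟂ FD]
   → A = (88/15, -71/15)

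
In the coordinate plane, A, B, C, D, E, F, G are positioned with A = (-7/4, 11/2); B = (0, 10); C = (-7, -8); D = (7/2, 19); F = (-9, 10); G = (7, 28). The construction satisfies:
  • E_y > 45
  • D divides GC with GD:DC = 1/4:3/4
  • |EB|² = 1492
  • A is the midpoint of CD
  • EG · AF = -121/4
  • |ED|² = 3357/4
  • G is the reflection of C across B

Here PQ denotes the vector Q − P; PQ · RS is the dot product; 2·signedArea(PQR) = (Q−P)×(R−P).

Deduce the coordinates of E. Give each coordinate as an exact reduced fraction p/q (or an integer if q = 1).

E = (14, 46)

1. E_x = 14  [line 29/4·x + -9/2·y + 211/2 = 0 ∩ |EB|² = 1492]
2. E_y = 46  [line 29/4·x + -9/2·y + 211/2 = 0 ∩ |EB|² = 1492]
   → E = (14, 46)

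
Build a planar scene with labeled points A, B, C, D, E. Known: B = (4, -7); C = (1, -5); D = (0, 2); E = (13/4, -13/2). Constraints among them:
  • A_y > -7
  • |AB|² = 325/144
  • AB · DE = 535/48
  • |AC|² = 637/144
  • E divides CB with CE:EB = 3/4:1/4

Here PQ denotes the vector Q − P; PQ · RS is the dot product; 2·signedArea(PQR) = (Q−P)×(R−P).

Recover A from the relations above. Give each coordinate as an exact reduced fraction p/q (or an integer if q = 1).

1. A_x = 11/4  [line -13/4·x + 17/2·y + 2945/48 = 0 ∩ |AC|² = 637/144]
2. A_y = -37/6  [line -13/4·x + 17/2·y + 2945/48 = 0 ∩ |AC|² = 637/144]
   → A = (11/4, -37/6)

A = (11/4, -37/6)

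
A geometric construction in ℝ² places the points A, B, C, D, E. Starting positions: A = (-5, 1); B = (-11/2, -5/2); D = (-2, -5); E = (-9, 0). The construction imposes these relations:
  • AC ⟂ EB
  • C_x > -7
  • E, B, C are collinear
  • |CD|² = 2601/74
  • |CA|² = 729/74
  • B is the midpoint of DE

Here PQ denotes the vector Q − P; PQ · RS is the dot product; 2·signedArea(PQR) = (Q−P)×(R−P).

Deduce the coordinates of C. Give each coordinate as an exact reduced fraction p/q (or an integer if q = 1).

1. C_x = -505/74  [E, B, C are collinear ∩ AC ⟂ EB]
2. C_y = -115/74  [E, B, C are collinear ∩ AC ⟂ EB]
   → C = (-505/74, -115/74)

C = (-505/74, -115/74)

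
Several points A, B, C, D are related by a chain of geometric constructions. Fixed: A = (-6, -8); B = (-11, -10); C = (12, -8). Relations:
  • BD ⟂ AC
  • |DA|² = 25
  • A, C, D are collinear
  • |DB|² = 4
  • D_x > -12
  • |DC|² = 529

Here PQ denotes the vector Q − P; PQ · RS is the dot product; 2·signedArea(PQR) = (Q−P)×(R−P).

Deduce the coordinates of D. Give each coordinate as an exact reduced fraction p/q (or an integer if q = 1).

1. D_x = -11  [A, C, D are collinear ∩ BD ⟂ AC]
2. D_y = -8  [A, C, D are collinear ∩ BD ⟂ AC]
   → D = (-11, -8)

D = (-11, -8)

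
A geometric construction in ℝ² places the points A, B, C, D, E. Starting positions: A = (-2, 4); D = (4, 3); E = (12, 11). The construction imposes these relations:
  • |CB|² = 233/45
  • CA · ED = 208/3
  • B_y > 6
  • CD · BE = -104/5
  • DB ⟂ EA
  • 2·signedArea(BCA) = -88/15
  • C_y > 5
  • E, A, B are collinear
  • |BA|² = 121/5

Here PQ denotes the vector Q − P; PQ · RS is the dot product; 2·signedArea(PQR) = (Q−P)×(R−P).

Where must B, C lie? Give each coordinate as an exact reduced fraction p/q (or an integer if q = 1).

B = (12/5, 31/5)
C = (14/3, 6)

1. B_x = 12/5  [E, A, B are collinear ∩ DB ⟂ EA]
2. B_y = 31/5  [E, A, B are collinear ∩ DB ⟂ EA]
   → B = (12/5, 31/5)
3. C_x = 14/3  [CD · BE = -104/5 ∩ 2·signedArea(BCA) = -88/15]
4. C_y = 6  [CD · BE = -104/5 ∩ 2·signedArea(BCA) = -88/15]
   → C = (14/3, 6)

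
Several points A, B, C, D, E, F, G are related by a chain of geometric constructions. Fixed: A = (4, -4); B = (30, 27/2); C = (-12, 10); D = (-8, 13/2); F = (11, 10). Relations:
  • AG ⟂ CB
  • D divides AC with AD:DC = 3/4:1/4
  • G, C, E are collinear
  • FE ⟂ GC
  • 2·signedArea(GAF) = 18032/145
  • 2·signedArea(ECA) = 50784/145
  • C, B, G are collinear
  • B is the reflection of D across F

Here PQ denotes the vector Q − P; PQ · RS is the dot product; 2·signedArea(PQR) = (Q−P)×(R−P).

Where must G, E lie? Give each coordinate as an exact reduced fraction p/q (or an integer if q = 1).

E = (1572/145, 1726/145)
G = (396/145, 1628/145)

1. G_x = 396/145  [C, B, G are collinear ∩ AG ⟂ CB]
2. G_y = 1628/145  [C, B, G are collinear ∩ AG ⟂ CB]
   → G = (396/145, 1628/145)
3. E_x = 1572/145  [G, C, E are collinear ∩ FE ⟂ GC]
4. E_y = 1726/145  [G, C, E are collinear ∩ FE ⟂ GC]
   → E = (1572/145, 1726/145)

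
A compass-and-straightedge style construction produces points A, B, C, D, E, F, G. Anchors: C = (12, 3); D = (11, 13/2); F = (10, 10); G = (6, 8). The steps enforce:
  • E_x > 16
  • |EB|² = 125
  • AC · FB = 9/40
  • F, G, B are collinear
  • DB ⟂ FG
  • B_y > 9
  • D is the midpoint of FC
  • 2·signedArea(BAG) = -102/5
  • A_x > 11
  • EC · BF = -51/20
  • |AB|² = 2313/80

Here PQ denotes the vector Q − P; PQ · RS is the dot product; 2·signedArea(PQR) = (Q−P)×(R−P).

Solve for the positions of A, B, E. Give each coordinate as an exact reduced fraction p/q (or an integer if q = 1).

1. B_x = 47/5  [F, G, B are collinear ∩ DB ⟂ FG]
2. B_y = 97/10  [F, G, B are collinear ∩ DB ⟂ FG]
   → B = (47/5, 97/10)
3. E_x = 17  [line -3/5·x + -3/10·y + 213/20 = 0 ∩ |EB|² = 125]
4. E_y = 3/2  [line -3/5·x + -3/10·y + 213/20 = 0 ∩ |EB|² = 125]
   → E = (17, 3/2)
5. A_x = 23/2  [AC · FB = 9/40 ∩ 2·signedArea(BAG) = -102/5]
6. A_y = 19/4  [AC · FB = 9/40 ∩ 2·signedArea(BAG) = -102/5]
   → A = (23/2, 19/4)

A = (23/2, 19/4)
B = (47/5, 97/10)
E = (17, 3/2)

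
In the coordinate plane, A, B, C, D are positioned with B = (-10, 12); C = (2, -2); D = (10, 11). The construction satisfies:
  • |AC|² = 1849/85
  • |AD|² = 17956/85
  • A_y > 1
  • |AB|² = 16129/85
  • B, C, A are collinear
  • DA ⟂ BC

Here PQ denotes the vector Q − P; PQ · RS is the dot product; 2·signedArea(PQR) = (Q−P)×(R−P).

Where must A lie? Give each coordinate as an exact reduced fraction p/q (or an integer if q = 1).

1. A_x = -88/85  [B, C, A are collinear ∩ DA ⟂ BC]
2. A_y = 131/85  [B, C, A are collinear ∩ DA ⟂ BC]
   → A = (-88/85, 131/85)

A = (-88/85, 131/85)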